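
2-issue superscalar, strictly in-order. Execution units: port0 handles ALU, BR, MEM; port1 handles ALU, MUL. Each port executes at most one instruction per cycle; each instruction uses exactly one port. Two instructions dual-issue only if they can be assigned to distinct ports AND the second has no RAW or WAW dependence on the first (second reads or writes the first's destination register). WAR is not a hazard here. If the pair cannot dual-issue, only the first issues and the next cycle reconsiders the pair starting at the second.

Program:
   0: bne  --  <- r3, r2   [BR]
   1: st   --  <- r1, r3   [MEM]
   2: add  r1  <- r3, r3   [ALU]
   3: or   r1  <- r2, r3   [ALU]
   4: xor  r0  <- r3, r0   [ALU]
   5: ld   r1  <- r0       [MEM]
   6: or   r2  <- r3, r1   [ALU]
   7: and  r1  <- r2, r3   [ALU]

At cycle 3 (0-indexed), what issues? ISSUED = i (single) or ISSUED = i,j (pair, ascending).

ISSUED = 5

0. bne.BR @i0  | no-port BR/MEM
1. st.MEM/add.ALU @i1&i2  | pair
2. or.ALU/xor.ALU @i3&i4  | pair
3. ld.MEM @i5  | RAW r1
4. or.ALU @i6  | RAW r2
5. and.ALU @i7  | tail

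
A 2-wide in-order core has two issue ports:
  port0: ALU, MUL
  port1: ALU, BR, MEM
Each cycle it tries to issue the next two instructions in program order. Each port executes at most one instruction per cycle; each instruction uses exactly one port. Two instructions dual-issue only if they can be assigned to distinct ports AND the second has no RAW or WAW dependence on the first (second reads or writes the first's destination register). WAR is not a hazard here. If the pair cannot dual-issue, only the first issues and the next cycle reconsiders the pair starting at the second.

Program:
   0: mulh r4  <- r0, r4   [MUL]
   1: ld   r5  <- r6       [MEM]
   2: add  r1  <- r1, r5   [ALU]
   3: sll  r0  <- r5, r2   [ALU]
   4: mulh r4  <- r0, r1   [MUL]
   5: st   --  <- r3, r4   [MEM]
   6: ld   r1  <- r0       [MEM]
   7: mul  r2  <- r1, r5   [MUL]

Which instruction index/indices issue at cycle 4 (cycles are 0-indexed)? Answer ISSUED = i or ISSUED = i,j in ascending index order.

ISSUED = 6

[0] i0+i1  mulh.MUL ld.MEM  -- pair
[1] i2+i3  add.ALU sll.ALU  -- pair
[2] i4  mulh.MUL  -- RAW r4
[3] i5  st.MEM  -- no-port MEM/MEM
[4] i6  ld.MEM  -- RAW r1
[5] i7  mul.MUL  -- tail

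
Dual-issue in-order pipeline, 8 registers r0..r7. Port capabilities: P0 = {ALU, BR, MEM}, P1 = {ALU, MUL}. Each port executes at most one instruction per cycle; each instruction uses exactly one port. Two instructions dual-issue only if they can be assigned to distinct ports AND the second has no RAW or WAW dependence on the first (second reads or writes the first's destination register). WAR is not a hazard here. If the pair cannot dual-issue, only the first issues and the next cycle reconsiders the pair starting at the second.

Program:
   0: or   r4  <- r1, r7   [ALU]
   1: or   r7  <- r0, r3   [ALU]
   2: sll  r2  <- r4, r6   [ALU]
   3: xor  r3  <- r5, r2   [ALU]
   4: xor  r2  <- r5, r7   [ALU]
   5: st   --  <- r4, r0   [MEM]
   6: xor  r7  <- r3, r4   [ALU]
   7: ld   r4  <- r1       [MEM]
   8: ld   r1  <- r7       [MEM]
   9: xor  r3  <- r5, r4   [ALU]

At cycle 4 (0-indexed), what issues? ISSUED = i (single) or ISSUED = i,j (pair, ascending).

#0 head=0: or+or i0+i1 pair
#1 head=2: sll i2 RAW r2
#2 head=3: xor+xor i3+i4 pair
#3 head=5: st+xor i5+i6 pair
#4 head=7: ld i7 no-port MEM/MEM
#5 head=8: ld+xor i8+i9 pair

ISSUED = 7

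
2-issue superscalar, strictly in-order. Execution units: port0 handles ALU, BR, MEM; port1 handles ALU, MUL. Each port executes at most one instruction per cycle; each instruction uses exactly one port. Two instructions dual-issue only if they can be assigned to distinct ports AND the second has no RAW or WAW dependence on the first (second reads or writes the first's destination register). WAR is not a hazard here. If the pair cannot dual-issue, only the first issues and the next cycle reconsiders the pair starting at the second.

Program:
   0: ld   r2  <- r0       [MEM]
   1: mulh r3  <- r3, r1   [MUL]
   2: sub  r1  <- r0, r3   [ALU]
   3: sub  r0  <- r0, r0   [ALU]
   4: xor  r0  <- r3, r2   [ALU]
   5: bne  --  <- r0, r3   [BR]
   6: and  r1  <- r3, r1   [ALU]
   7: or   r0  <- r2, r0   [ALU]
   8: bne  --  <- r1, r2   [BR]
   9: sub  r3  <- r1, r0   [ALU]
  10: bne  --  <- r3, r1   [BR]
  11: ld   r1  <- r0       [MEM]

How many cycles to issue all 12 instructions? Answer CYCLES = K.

CYCLES = 8

c0: i0+i1 ld;mulh  dual
c1: i2+i3 sub;sub  dual
c2: i4 xor  RAW r0
c3: i5+i6 bne;and  dual
c4: i7+i8 or;bne  dual
c5: i9 sub  RAW r3
c6: i10 bne  no-port BR/MEM
c7: i11 ld  tail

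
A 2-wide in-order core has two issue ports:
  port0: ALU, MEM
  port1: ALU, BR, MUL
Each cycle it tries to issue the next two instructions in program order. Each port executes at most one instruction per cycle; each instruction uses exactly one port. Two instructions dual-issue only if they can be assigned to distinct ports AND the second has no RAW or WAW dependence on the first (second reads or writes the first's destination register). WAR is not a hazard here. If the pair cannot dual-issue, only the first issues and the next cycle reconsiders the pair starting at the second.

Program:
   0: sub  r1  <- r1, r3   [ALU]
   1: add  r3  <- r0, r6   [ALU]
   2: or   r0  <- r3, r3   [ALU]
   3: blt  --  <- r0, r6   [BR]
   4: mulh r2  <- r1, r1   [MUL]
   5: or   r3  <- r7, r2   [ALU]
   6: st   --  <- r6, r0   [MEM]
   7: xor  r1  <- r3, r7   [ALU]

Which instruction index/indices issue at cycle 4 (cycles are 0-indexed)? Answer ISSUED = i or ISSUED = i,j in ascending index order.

ISSUED = 5,6

#0 head=0: sub.ALU/add.ALU i0/i1 dual
#1 head=2: or.ALU i2 RAW r0
#2 head=3: blt.BR i3 no-port BR/MUL
#3 head=4: mulh.MUL i4 RAW r2
#4 head=5: or.ALU/st.MEM i5/i6 dual
#5 head=7: xor.ALU i7 tail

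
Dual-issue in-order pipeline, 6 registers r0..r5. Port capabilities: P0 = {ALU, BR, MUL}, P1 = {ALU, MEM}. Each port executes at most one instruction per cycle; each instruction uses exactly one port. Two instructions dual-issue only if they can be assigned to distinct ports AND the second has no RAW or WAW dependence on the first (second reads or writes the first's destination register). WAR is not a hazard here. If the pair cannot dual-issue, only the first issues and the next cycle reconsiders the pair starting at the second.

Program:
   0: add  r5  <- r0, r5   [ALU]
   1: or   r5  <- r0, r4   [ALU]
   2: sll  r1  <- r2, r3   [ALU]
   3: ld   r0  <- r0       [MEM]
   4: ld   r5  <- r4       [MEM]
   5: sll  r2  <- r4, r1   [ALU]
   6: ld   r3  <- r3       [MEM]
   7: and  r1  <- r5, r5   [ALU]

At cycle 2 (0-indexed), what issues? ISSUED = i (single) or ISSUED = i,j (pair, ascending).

ISSUED = 3

c0: i0 add  WAW r5
c1: i1+i2 or;sll  2-wide
c2: i3 ld  no-port MEM/MEM
c3: i4+i5 ld;sll  2-wide
c4: i6+i7 ld;and  2-wide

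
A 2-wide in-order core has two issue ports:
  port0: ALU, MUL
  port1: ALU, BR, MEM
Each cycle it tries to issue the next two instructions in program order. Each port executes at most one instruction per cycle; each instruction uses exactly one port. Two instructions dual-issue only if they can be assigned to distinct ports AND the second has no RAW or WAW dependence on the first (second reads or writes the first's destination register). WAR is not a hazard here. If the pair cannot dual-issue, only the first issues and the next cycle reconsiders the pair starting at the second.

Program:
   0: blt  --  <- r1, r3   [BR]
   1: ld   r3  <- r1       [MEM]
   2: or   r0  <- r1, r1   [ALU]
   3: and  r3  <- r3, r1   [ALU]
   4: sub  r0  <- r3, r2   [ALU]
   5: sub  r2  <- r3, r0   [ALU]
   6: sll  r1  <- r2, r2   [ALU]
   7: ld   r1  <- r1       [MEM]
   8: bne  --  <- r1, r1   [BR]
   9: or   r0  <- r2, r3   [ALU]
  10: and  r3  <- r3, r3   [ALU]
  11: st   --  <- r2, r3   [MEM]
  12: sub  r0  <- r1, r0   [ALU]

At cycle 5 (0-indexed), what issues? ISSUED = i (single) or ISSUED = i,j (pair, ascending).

ISSUED = 6

c0: i0 blt  no-port BR/MEM
c1: i1,i2 ld/or  dual
c2: i3 and  RAW r3
c3: i4 sub  RAW r0
c4: i5 sub  RAW r2
c5: i6 sll  RAW+WAW r1
c6: i7 ld  no-port MEM/BR
c7: i8,i9 bne/or  dual
c8: i10 and  RAW r3
c9: i11,i12 st/sub  dual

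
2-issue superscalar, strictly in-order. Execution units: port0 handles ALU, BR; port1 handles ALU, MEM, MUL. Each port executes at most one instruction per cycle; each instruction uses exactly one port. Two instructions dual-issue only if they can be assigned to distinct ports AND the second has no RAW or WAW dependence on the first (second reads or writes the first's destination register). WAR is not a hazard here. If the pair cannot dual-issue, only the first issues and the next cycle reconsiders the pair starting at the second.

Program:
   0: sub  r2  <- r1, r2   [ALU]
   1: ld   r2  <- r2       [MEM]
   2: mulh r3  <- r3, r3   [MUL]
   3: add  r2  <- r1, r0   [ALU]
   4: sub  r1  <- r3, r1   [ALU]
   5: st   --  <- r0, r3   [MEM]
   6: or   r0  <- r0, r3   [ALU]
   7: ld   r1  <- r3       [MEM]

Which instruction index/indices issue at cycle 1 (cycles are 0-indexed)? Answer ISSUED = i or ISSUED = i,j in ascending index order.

ISSUED = 1

#0 head=0: sub i0 RAW+WAW r2
#1 head=1: ld i1 no-port MEM/MUL
#2 head=2: mulh;add i2+i3 pair
#3 head=4: sub;st i4+i5 pair
#4 head=6: or;ld i6+i7 pair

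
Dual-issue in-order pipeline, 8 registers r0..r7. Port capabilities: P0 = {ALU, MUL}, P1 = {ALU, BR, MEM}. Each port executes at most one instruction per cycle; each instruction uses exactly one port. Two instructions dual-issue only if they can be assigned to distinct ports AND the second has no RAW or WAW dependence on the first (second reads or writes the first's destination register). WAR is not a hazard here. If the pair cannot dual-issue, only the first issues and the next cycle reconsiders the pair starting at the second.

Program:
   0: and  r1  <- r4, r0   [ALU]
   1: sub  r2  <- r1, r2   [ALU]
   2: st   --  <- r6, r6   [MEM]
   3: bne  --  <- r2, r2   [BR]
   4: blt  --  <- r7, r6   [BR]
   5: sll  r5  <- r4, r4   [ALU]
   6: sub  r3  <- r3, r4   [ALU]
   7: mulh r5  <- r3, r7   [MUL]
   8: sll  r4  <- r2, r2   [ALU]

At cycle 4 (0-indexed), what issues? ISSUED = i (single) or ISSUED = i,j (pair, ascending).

  cy0 -> i0 (and) RAW r1
  cy1 -> i1/i2 (sub+st) 2-wide
  cy2 -> i3 (bne) no-port BR/BR
  cy3 -> i4/i5 (blt+sll) 2-wide
  cy4 -> i6 (sub) RAW r3
  cy5 -> i7/i8 (mulh+sll) 2-wide

ISSUED = 6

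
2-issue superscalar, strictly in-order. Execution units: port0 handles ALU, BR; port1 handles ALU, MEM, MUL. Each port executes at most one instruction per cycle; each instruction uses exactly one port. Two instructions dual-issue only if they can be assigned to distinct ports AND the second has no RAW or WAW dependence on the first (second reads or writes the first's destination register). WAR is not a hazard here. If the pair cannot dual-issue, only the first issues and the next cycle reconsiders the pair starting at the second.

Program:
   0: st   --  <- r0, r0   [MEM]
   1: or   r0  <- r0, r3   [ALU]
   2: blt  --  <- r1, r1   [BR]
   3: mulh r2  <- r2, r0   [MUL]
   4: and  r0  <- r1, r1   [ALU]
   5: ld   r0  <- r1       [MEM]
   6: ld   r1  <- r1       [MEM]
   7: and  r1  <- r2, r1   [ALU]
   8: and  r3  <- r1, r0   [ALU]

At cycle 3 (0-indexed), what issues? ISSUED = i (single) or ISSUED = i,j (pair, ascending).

0. st.MEM+or.ALU @i0/i1  | 2-wide
1. blt.BR+mulh.MUL @i2/i3  | 2-wide
2. and.ALU @i4  | WAW r0
3. ld.MEM @i5  | no-port MEM/MEM
4. ld.MEM @i6  | RAW+WAW r1
5. and.ALU @i7  | RAW r1
6. and.ALU @i8  | tail

ISSUED = 5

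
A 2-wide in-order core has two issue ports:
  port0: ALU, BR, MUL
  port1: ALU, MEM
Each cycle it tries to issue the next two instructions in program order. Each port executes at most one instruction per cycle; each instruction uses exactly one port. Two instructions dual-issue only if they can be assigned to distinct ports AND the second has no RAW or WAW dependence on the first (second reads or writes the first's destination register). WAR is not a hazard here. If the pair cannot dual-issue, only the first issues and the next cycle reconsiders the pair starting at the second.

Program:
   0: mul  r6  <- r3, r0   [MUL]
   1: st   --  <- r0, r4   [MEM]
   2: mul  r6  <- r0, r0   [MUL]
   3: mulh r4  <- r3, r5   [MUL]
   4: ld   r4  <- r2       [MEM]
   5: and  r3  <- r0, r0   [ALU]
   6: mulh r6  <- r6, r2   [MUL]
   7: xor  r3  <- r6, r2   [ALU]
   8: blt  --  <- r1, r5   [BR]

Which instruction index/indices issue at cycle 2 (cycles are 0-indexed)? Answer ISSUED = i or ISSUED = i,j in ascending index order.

ISSUED = 3

[0] i0/i1  mul.MUL+st.MEM  -- 2-wide
[1] i2  mul.MUL  -- no-port MUL/MUL
[2] i3  mulh.MUL  -- WAW r4
[3] i4/i5  ld.MEM+and.ALU  -- 2-wide
[4] i6  mulh.MUL  -- RAW r6
[5] i7/i8  xor.ALU+blt.BR  -- 2-wide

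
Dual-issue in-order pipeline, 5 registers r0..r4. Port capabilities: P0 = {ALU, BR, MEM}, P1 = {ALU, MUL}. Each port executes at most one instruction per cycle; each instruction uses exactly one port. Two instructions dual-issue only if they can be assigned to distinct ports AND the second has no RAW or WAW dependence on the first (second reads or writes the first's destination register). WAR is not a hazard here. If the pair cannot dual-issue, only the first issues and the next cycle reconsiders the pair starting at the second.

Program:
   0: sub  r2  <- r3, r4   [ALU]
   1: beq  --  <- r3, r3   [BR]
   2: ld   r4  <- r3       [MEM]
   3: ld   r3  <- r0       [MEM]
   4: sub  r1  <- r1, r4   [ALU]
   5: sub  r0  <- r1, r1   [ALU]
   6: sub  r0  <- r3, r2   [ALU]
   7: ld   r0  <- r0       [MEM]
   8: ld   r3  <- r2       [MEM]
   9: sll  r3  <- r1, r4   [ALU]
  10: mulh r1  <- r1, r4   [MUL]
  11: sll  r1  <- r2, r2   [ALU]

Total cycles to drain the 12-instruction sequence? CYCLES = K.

CYCLES = 9

  cy0 -> i0&i1 (sub beq) 2-wide
  cy1 -> i2 (ld) no-port MEM/MEM
  cy2 -> i3&i4 (ld sub) 2-wide
  cy3 -> i5 (sub) WAW r0
  cy4 -> i6 (sub) RAW+WAW r0
  cy5 -> i7 (ld) no-port MEM/MEM
  cy6 -> i8 (ld) WAW r3
  cy7 -> i9&i10 (sll mulh) 2-wide
  cy8 -> i11 (sll) tail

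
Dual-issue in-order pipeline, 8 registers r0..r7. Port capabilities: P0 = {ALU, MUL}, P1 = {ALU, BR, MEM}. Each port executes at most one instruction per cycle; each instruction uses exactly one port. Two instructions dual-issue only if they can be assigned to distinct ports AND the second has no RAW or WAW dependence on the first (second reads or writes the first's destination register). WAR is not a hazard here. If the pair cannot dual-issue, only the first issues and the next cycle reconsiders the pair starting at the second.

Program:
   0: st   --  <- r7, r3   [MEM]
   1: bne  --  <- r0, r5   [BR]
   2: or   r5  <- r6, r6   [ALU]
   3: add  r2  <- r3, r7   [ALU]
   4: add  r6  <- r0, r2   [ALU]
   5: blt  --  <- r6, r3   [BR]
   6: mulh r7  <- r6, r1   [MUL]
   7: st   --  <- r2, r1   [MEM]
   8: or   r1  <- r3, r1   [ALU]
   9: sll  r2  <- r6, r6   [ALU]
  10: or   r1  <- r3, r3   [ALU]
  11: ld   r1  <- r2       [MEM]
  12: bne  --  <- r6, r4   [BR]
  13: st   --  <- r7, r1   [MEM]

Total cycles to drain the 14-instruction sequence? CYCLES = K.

0. st.MEM @i0  | no-port MEM/BR
1. bne.BR+or.ALU @i1&i2  | dual
2. add.ALU @i3  | RAW r2
3. add.ALU @i4  | RAW r6
4. blt.BR+mulh.MUL @i5&i6  | dual
5. st.MEM+or.ALU @i7&i8  | dual
6. sll.ALU+or.ALU @i9&i10  | dual
7. ld.MEM @i11  | no-port MEM/BR
8. bne.BR @i12  | no-port BR/MEM
9. st.MEM @i13  | tail

CYCLES = 10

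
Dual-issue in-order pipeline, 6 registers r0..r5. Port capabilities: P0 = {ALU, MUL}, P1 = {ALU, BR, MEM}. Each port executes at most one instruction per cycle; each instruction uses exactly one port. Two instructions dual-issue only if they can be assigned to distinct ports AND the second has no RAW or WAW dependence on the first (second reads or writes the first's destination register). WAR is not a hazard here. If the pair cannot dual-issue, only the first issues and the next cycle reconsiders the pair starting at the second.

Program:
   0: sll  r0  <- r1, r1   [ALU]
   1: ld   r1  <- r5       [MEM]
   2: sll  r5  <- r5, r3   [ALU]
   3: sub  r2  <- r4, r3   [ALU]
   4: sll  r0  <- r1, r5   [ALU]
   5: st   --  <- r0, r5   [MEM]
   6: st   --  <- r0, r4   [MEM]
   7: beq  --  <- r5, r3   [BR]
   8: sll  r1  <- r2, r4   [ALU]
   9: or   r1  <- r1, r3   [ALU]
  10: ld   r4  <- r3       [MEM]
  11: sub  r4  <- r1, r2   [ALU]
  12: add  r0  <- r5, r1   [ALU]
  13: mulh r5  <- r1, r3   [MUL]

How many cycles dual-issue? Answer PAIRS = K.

PAIRS = 5

c0: i0&i1 sll.ALU+ld.MEM  dual
c1: i2&i3 sll.ALU+sub.ALU  dual
c2: i4 sll.ALU  RAW r0
c3: i5 st.MEM  no-port MEM/MEM
c4: i6 st.MEM  no-port MEM/BR
c5: i7&i8 beq.BR+sll.ALU  dual
c6: i9&i10 or.ALU+ld.MEM  dual
c7: i11&i12 sub.ALU+add.ALU  dual
c8: i13 mulh.MUL  tail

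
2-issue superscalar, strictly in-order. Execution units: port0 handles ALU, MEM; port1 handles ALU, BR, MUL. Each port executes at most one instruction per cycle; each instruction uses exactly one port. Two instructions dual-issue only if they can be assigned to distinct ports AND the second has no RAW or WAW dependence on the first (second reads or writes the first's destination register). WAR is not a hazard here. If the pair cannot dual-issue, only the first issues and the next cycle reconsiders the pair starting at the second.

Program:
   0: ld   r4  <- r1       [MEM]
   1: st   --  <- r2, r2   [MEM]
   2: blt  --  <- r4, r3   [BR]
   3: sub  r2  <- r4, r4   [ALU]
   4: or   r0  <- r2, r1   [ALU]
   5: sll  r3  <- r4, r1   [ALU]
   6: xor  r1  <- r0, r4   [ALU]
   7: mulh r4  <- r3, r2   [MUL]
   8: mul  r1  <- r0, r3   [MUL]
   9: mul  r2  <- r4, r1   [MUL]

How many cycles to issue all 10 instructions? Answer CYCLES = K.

[0] i0  ld  -- no-port MEM/MEM
[1] i1/i2  st blt  -- 2-wide
[2] i3  sub  -- RAW r2
[3] i4/i5  or sll  -- 2-wide
[4] i6/i7  xor mulh  -- 2-wide
[5] i8  mul  -- no-port MUL/MUL
[6] i9  mul  -- tail

CYCLES = 7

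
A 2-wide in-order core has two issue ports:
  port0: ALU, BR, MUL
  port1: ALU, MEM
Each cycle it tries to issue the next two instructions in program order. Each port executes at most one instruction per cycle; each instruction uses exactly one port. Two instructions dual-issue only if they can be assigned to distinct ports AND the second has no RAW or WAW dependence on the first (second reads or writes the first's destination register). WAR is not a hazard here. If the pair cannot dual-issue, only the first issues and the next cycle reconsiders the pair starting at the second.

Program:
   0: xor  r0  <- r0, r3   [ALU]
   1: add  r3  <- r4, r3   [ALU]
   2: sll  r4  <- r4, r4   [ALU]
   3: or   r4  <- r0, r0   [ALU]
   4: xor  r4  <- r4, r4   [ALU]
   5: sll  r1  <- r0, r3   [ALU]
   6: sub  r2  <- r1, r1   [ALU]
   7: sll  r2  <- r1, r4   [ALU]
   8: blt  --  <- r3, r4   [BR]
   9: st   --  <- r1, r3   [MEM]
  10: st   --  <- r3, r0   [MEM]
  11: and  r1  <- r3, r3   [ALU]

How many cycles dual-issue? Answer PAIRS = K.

PAIRS = 4

  cy0 -> i0/i1 (xor+add) pair
  cy1 -> i2 (sll) WAW r4
  cy2 -> i3 (or) RAW+WAW r4
  cy3 -> i4/i5 (xor+sll) pair
  cy4 -> i6 (sub) WAW r2
  cy5 -> i7/i8 (sll+blt) pair
  cy6 -> i9 (st) no-port MEM/MEM
  cy7 -> i10/i11 (st+and) pair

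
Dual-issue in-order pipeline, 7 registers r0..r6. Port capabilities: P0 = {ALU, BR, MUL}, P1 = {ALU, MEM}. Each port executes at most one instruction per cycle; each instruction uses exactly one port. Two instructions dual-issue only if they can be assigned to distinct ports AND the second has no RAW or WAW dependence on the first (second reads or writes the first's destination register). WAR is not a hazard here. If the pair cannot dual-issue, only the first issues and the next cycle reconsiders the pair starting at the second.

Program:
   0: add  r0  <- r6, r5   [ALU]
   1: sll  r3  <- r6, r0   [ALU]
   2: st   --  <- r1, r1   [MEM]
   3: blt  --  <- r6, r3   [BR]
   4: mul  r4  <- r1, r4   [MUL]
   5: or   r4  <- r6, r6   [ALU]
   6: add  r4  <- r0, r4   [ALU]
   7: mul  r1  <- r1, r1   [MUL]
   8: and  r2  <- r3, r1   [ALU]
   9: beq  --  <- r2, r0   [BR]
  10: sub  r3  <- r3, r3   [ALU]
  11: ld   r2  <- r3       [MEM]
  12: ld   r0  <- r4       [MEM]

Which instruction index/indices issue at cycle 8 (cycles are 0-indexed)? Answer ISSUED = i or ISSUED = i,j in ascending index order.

c0: i0 add.ALU  RAW r0
c1: i1+i2 sll.ALU+st.MEM  pair
c2: i3 blt.BR  no-port BR/MUL
c3: i4 mul.MUL  WAW r4
c4: i5 or.ALU  RAW+WAW r4
c5: i6+i7 add.ALU+mul.MUL  pair
c6: i8 and.ALU  RAW r2
c7: i9+i10 beq.BR+sub.ALU  pair
c8: i11 ld.MEM  no-port MEM/MEM
c9: i12 ld.MEM  tail

ISSUED = 11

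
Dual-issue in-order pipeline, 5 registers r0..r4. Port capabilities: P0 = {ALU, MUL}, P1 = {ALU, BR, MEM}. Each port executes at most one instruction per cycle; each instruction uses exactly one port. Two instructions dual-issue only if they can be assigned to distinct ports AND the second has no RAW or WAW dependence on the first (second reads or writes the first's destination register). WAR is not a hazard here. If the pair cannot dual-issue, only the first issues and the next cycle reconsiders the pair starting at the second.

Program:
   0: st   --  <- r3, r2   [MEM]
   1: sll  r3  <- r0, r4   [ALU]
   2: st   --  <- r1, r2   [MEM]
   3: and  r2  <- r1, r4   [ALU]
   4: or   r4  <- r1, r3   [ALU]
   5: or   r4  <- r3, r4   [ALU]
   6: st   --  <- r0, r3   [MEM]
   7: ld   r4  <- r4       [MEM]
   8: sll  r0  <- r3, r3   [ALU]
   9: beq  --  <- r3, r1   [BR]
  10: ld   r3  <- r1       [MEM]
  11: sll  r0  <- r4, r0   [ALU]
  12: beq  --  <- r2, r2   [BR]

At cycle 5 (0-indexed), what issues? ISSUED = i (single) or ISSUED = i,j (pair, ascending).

#0 head=0: st.MEM/sll.ALU i0+i1 dual
#1 head=2: st.MEM/and.ALU i2+i3 dual
#2 head=4: or.ALU i4 RAW+WAW r4
#3 head=5: or.ALU/st.MEM i5+i6 dual
#4 head=7: ld.MEM/sll.ALU i7+i8 dual
#5 head=9: beq.BR i9 no-port BR/MEM
#6 head=10: ld.MEM/sll.ALU i10+i11 dual
#7 head=12: beq.BR i12 tail

ISSUED = 9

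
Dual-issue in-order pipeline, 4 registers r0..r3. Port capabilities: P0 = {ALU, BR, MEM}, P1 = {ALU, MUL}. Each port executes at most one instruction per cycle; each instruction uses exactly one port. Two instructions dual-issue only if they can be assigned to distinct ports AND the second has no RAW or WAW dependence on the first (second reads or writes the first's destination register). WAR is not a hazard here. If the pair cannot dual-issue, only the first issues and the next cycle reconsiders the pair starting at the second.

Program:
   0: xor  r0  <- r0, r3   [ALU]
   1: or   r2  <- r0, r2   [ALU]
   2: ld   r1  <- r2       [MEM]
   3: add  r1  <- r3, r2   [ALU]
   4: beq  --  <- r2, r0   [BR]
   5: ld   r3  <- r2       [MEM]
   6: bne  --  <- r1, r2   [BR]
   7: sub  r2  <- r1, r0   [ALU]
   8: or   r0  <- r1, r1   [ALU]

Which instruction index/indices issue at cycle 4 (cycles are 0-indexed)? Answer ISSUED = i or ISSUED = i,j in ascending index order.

c0: i0 xor.ALU  RAW r0
c1: i1 or.ALU  RAW r2
c2: i2 ld.MEM  WAW r1
c3: i3,i4 add.ALU beq.BR  2-wide
c4: i5 ld.MEM  no-port MEM/BR
c5: i6,i7 bne.BR sub.ALU  2-wide
c6: i8 or.ALU  tail

ISSUED = 5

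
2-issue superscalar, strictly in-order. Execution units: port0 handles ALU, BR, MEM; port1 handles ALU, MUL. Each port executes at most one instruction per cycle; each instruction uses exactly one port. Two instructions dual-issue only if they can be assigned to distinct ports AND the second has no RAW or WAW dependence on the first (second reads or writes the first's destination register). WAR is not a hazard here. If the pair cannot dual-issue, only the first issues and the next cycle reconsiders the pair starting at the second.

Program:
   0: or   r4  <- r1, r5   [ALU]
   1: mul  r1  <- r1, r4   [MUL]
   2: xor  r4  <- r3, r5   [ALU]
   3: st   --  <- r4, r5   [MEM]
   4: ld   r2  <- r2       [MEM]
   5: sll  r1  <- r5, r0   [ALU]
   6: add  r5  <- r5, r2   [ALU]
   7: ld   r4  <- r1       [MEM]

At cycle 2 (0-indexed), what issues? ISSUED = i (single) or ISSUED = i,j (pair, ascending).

ISSUED = 3

t=0 i0:or.ALU ; RAW r4
t=1 i1/i2:mul.MUL xor.ALU ; 2-wide
t=2 i3:st.MEM ; no-port MEM/MEM
t=3 i4/i5:ld.MEM sll.ALU ; 2-wide
t=4 i6/i7:add.ALU ld.MEM ; 2-wide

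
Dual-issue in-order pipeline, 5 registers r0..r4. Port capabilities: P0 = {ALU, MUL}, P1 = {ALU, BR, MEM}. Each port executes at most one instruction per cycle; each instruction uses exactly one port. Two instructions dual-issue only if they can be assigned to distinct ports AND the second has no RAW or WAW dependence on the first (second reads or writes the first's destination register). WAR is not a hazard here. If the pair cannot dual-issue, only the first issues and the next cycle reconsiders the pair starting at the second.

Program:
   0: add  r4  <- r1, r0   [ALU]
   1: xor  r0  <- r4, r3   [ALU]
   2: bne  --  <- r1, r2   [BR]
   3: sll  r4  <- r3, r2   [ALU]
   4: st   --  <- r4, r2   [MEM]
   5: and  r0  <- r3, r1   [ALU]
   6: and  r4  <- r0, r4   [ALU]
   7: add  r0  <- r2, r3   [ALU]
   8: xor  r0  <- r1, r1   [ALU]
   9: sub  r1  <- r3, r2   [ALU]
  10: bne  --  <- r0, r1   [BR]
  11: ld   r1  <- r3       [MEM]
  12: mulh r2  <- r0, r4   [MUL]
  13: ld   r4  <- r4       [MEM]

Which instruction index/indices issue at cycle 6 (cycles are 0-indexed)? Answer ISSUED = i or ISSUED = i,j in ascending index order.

ISSUED = 10

t=0 i0:add.ALU ; RAW r4
t=1 i1,i2:xor.ALU/bne.BR ; 2-wide
t=2 i3:sll.ALU ; RAW r4
t=3 i4,i5:st.MEM/and.ALU ; 2-wide
t=4 i6,i7:and.ALU/add.ALU ; 2-wide
t=5 i8,i9:xor.ALU/sub.ALU ; 2-wide
t=6 i10:bne.BR ; no-port BR/MEM
t=7 i11,i12:ld.MEM/mulh.MUL ; 2-wide
t=8 i13:ld.MEM ; tail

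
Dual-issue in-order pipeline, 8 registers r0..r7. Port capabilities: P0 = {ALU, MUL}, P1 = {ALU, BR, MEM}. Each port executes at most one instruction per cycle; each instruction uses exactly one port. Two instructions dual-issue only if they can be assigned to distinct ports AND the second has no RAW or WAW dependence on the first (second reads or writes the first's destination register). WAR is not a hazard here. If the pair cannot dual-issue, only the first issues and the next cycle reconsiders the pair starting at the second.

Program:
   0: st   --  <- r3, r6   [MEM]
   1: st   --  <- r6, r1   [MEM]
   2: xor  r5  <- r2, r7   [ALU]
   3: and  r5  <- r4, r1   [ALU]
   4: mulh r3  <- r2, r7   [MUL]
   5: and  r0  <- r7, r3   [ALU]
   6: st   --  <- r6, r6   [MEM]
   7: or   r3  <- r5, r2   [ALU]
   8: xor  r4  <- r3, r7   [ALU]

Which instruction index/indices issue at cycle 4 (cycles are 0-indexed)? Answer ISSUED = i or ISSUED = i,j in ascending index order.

[0] i0  st.MEM  -- no-port MEM/MEM
[1] i1/i2  st.MEM/xor.ALU  -- pair
[2] i3/i4  and.ALU/mulh.MUL  -- pair
[3] i5/i6  and.ALU/st.MEM  -- pair
[4] i7  or.ALU  -- RAW r3
[5] i8  xor.ALU  -- tail

ISSUED = 7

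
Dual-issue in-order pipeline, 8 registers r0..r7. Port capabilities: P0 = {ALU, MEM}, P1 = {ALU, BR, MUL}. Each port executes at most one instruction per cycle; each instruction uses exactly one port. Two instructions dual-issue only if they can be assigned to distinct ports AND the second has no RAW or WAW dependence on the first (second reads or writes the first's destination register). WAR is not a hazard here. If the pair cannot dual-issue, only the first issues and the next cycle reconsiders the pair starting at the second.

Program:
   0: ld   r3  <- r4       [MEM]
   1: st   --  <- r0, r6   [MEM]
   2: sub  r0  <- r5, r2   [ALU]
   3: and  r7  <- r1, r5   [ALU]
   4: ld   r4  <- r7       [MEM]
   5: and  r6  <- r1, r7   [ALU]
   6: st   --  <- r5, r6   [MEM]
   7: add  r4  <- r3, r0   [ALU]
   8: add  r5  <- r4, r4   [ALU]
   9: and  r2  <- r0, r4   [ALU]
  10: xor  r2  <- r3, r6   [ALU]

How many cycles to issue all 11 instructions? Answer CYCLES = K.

CYCLES = 7

#0 head=0: ld i0 no-port MEM/MEM
#1 head=1: st sub i1,i2 pair
#2 head=3: and i3 RAW r7
#3 head=4: ld and i4,i5 pair
#4 head=6: st add i6,i7 pair
#5 head=8: add and i8,i9 pair
#6 head=10: xor i10 tail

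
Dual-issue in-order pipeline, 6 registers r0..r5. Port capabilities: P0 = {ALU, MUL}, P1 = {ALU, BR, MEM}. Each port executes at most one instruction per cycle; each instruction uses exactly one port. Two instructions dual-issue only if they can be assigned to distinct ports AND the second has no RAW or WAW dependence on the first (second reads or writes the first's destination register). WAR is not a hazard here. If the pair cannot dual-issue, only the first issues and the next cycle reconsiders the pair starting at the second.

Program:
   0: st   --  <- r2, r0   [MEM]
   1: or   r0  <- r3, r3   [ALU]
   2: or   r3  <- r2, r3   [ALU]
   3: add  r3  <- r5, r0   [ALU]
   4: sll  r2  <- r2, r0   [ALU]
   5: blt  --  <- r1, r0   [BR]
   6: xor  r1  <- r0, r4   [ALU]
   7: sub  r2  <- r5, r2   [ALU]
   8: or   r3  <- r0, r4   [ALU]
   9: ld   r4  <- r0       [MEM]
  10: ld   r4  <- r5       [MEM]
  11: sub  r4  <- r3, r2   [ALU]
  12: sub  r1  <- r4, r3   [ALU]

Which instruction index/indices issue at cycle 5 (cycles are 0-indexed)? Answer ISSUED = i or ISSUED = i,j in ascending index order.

ISSUED = 9

c0: i0+i1 st/or  2-wide
c1: i2 or  WAW r3
c2: i3+i4 add/sll  2-wide
c3: i5+i6 blt/xor  2-wide
c4: i7+i8 sub/or  2-wide
c5: i9 ld  no-port MEM/MEM
c6: i10 ld  WAW r4
c7: i11 sub  RAW r4
c8: i12 sub  tail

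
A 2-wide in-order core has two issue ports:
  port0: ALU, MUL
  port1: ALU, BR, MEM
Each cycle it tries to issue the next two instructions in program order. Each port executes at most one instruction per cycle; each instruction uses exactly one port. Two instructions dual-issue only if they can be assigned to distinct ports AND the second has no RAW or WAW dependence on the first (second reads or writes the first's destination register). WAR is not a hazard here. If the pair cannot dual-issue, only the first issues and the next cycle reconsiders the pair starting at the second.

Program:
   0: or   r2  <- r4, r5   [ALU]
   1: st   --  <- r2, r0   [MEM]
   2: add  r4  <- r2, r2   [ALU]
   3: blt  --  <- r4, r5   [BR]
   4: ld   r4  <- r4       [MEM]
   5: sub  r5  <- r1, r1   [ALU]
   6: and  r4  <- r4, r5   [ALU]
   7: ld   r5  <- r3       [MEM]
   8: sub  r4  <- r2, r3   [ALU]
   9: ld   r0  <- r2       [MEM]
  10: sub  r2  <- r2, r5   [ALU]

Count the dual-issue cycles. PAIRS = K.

PAIRS = 4

c0: i0 or  RAW r2
c1: i1+i2 st/add  pair
c2: i3 blt  no-port BR/MEM
c3: i4+i5 ld/sub  pair
c4: i6+i7 and/ld  pair
c5: i8+i9 sub/ld  pair
c6: i10 sub  tail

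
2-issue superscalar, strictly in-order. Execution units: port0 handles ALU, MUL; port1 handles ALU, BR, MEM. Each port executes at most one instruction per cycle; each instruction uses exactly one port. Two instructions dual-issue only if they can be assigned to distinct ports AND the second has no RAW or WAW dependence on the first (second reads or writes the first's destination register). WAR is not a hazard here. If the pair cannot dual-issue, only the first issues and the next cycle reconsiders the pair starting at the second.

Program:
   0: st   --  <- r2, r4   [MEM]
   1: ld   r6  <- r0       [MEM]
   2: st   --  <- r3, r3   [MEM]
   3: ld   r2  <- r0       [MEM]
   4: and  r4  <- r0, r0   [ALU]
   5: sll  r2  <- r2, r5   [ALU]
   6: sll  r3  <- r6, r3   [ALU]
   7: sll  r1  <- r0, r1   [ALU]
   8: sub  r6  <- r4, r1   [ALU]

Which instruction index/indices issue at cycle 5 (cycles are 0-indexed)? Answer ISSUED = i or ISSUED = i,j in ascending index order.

#0 head=0: st.MEM i0 no-port MEM/MEM
#1 head=1: ld.MEM i1 no-port MEM/MEM
#2 head=2: st.MEM i2 no-port MEM/MEM
#3 head=3: ld.MEM+and.ALU i3,i4 2-wide
#4 head=5: sll.ALU+sll.ALU i5,i6 2-wide
#5 head=7: sll.ALU i7 RAW r1
#6 head=8: sub.ALU i8 tail

ISSUED = 7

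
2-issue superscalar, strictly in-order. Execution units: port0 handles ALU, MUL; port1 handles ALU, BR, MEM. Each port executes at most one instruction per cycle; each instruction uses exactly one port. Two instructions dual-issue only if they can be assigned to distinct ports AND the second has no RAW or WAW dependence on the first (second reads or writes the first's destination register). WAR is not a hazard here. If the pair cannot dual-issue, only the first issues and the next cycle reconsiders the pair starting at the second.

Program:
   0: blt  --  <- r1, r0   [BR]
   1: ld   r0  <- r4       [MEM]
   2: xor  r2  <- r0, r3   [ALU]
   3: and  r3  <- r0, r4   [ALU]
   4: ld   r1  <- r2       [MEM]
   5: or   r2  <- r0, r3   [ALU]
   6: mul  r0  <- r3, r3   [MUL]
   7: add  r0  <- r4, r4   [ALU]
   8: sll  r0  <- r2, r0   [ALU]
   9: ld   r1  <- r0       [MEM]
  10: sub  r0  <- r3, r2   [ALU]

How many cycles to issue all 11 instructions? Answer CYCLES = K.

CYCLES = 8

c0: i0 blt  no-port BR/MEM
c1: i1 ld  RAW r0
c2: i2&i3 xor/and  2-wide
c3: i4&i5 ld/or  2-wide
c4: i6 mul  WAW r0
c5: i7 add  RAW+WAW r0
c6: i8 sll  RAW r0
c7: i9&i10 ld/sub  2-wide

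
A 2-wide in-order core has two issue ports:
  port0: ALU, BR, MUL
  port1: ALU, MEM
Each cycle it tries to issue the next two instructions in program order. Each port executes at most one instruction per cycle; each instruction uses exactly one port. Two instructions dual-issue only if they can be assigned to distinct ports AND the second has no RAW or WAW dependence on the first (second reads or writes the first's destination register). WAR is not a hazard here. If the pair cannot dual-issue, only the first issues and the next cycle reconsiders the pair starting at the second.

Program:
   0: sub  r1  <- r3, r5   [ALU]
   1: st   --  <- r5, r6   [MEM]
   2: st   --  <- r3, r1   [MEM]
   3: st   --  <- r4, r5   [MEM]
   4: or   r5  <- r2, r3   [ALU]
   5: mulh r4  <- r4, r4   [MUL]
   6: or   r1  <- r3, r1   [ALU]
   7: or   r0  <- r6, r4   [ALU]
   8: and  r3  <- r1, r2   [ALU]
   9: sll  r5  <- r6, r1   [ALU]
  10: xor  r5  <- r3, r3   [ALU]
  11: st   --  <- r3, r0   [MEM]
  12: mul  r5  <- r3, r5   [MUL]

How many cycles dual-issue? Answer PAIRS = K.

PAIRS = 5

[0] i0+i1  sub;st  -- 2-wide
[1] i2  st  -- no-port MEM/MEM
[2] i3+i4  st;or  -- 2-wide
[3] i5+i6  mulh;or  -- 2-wide
[4] i7+i8  or;and  -- 2-wide
[5] i9  sll  -- WAW r5
[6] i10+i11  xor;st  -- 2-wide
[7] i12  mul  -- tail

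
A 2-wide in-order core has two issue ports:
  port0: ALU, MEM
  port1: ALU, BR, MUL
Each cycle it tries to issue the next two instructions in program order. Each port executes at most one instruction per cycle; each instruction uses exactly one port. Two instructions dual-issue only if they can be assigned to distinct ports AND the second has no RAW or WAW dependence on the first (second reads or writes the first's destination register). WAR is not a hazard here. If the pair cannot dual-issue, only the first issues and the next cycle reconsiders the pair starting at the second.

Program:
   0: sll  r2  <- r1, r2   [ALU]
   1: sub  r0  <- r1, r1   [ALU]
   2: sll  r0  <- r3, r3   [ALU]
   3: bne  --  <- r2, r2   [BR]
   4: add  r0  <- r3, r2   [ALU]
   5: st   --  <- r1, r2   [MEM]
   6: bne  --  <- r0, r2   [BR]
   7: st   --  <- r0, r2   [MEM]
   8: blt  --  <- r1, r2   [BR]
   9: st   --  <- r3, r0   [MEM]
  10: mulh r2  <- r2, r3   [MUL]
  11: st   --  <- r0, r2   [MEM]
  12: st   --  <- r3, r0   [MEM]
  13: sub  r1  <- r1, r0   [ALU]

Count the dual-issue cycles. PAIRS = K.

t=0 i0+i1:sll.ALU sub.ALU ; pair
t=1 i2+i3:sll.ALU bne.BR ; pair
t=2 i4+i5:add.ALU st.MEM ; pair
t=3 i6+i7:bne.BR st.MEM ; pair
t=4 i8+i9:blt.BR st.MEM ; pair
t=5 i10:mulh.MUL ; RAW r2
t=6 i11:st.MEM ; no-port MEM/MEM
t=7 i12+i13:st.MEM sub.ALU ; pair

PAIRS = 6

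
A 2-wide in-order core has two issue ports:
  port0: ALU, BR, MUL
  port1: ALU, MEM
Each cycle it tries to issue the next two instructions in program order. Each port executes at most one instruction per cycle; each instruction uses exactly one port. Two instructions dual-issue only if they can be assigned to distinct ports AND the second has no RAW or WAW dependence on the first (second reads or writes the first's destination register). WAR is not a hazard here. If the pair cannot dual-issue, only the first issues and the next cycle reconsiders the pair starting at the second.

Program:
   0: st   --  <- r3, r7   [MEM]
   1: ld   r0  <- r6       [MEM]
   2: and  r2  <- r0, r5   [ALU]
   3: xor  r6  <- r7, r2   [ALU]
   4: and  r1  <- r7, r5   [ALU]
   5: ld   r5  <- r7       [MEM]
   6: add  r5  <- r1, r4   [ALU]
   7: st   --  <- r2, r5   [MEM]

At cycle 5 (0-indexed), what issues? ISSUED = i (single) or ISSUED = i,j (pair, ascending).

t=0 i0:st ; no-port MEM/MEM
t=1 i1:ld ; RAW r0
t=2 i2:and ; RAW r2
t=3 i3+i4:xor+and ; dual
t=4 i5:ld ; WAW r5
t=5 i6:add ; RAW r5
t=6 i7:st ; tail

ISSUED = 6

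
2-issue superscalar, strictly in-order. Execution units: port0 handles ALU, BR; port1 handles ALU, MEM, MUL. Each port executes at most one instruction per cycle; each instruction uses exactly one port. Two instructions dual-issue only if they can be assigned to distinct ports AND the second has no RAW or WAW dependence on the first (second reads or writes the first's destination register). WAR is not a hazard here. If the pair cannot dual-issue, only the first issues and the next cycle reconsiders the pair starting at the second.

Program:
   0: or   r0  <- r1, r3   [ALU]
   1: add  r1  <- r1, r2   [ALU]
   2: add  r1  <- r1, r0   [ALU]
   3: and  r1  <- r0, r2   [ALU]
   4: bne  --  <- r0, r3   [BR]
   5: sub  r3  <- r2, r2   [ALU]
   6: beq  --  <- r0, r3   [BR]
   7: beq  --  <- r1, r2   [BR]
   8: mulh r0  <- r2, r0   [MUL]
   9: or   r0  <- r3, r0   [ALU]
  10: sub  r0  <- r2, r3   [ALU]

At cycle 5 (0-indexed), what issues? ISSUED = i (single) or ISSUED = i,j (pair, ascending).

ISSUED = 7,8

c0: i0&i1 or/add  dual
c1: i2 add  WAW r1
c2: i3&i4 and/bne  dual
c3: i5 sub  RAW r3
c4: i6 beq  no-port BR/BR
c5: i7&i8 beq/mulh  dual
c6: i9 or  WAW r0
c7: i10 sub  tail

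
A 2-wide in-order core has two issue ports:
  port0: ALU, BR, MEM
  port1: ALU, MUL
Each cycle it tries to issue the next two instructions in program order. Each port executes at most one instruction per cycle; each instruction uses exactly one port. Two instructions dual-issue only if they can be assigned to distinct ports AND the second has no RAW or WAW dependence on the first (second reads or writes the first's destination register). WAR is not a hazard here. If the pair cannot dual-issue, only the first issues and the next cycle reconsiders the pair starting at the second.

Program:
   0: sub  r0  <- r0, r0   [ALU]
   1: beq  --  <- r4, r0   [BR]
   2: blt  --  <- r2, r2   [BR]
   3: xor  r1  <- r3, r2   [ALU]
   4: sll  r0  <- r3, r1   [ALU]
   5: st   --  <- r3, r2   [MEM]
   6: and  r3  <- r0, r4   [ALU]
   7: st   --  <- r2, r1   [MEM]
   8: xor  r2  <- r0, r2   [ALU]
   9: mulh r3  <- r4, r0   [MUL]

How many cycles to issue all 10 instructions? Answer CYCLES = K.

  cy0 -> i0 (sub) RAW r0
  cy1 -> i1 (beq) no-port BR/BR
  cy2 -> i2&i3 (blt+xor) dual
  cy3 -> i4&i5 (sll+st) dual
  cy4 -> i6&i7 (and+st) dual
  cy5 -> i8&i9 (xor+mulh) dual

CYCLES = 6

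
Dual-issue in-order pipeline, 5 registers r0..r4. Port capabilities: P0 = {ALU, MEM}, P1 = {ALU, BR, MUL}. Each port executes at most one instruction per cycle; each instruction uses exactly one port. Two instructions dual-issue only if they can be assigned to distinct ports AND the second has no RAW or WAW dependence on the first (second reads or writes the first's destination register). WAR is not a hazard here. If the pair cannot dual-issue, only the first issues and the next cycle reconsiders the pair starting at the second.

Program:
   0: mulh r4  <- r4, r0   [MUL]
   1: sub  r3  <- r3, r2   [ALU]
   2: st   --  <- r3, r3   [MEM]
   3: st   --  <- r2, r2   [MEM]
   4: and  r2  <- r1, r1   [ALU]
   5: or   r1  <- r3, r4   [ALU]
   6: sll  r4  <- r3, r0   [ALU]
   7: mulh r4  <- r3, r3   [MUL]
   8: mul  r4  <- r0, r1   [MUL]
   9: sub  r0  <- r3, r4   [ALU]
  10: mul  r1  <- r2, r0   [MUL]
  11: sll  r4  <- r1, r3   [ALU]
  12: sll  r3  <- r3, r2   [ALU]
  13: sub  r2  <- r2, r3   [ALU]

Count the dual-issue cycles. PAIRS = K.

t=0 i0/i1:mulh.MUL;sub.ALU ; dual
t=1 i2:st.MEM ; no-port MEM/MEM
t=2 i3/i4:st.MEM;and.ALU ; dual
t=3 i5/i6:or.ALU;sll.ALU ; dual
t=4 i7:mulh.MUL ; no-port MUL/MUL
t=5 i8:mul.MUL ; RAW r4
t=6 i9:sub.ALU ; RAW r0
t=7 i10:mul.MUL ; RAW r1
t=8 i11/i12:sll.ALU;sll.ALU ; dual
t=9 i13:sub.ALU ; tail

PAIRS = 4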